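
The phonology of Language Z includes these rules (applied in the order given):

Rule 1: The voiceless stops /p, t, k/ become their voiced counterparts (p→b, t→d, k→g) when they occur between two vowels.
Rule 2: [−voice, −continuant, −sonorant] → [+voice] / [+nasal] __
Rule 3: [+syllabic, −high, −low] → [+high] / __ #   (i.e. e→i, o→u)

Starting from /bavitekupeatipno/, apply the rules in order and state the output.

Rule 1 (intervocalic voicing): /t/ is a voiceless stop between vowels /i/ and /e/, so it voices to [d]. /k/ is a voiceless stop between vowels /e/ and /u/, so it voices to [g]. /p/ is a voiceless stop between vowels /u/ and /e/, so it voices to [b]. /t/ is a voiceless stop between vowels /a/ and /i/, so it voices to [d]. /bavitekupeatipno/ → bavidegubeadipno.
Rule 2 (post-nasal voicing): no segment meets the environment; /bavidegubeadipno/ is unchanged.
Rule 3 (final vowel raising): /o/ is a mid vowel in word-final position, so it raises to [u]. /bavidegubeadipno/ → bavidegubeadipnu.

bavidegubeadipnu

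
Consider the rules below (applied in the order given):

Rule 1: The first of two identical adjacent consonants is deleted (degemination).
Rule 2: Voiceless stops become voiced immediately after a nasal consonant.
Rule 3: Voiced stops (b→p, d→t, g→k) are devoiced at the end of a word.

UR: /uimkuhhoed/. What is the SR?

uimguhoet

Rule 1 (degemination): /hh/ is a geminate; the first /h/ deletes. /uimkuhhoed/ → uimkuhoed.
Rule 2 (post-nasal voicing): /k/ is a voiceless stop immediately after the nasal /m/, so it voices to [g]. /uimkuhoed/ → uimguhoed.
Rule 3 (final devoicing): /d/ is a voiced stop in word-final position, so it devoices to [t]. /uimguhoed/ → uimguhoet.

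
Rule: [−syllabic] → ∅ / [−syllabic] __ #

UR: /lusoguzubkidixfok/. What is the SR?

lusoguzubkidixfok

No segment of /lusoguzubkidixfok/ meets the structural description of the rule, so the form surfaces unchanged.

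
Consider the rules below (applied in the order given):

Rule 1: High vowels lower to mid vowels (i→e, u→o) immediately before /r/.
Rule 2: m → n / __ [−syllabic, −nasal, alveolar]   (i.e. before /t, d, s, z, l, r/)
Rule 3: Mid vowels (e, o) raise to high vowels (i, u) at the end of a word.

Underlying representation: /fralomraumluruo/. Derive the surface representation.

fralonraunloruu

Rule 1 (pre-rhotic lowering): /u/ is a high vowel immediately before /r/, so it lowers to [o]. /fralomraumluruo/ → fralomraumloruo.
Rule 2 (nasal place assimilation): /m/ precedes the alveolar consonant /r/, so it assimilates in place to [n]. /m/ precedes the alveolar consonant /l/, so it assimilates in place to [n]. /fralomraumloruo/ → fralonraunloruo.
Rule 3 (final vowel raising): /o/ is a mid vowel in word-final position, so it raises to [u]. /fralonraunloruo/ → fralonraunloruu.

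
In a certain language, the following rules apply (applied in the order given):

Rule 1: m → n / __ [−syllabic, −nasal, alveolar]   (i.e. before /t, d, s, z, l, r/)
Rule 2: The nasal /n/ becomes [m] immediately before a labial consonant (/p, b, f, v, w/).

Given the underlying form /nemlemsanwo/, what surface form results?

Rule 1 (nasal place assimilation): /m/ precedes the alveolar consonant /l/, so it assimilates in place to [n]. /m/ precedes the alveolar consonant /s/, so it assimilates in place to [n]. /nemlemsanwo/ → nenlensanwo.
Rule 2 (nasal place assimilation): /n/ precedes the labial consonant /w/, so it assimilates in place to [m]. /nenlensanwo/ → nenlensamwo.

nenlensamwo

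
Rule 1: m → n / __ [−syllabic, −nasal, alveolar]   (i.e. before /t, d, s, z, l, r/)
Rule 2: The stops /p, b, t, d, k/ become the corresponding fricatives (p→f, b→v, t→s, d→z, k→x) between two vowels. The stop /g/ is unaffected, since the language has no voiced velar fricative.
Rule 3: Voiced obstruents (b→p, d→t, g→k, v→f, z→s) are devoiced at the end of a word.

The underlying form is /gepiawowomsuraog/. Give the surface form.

gefiawowonsuraok

Rule 1 (nasal place assimilation): /m/ precedes the alveolar consonant /s/, so it assimilates in place to [n]. /gepiawowomsuraog/ → gepiawowonsuraog.
Rule 2 (intervocalic spirantization): /p/ is a stop between vowels /e/ and /i/, so it spirantizes to the fricative [f]. /gepiawowonsuraog/ → gefiawowonsuraog.
Rule 3 (final devoicing): /g/ is a voiced obstruent in word-final position, so it devoices to [k]. /gefiawowonsuraog/ → gefiawowonsuraok.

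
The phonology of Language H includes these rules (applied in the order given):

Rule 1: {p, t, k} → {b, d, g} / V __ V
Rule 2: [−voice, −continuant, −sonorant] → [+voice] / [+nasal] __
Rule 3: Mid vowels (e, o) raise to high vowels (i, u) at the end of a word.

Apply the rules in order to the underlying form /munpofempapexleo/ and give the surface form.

munbofembabexleu

Rule 1 (intervocalic voicing): /p/ is a voiceless stop between vowels /a/ and /e/, so it voices to [b]. /munpofempapexleo/ → munpofempabexleo.
Rule 2 (post-nasal voicing): /p/ is a voiceless stop immediately after the nasal /n/, so it voices to [b]. /p/ is a voiceless stop immediately after the nasal /m/, so it voices to [b]. /munpofempabexleo/ → munbofembabexleo.
Rule 3 (final vowel raising): /o/ is a mid vowel in word-final position, so it raises to [u]. /munbofembabexleo/ → munbofembabexleu.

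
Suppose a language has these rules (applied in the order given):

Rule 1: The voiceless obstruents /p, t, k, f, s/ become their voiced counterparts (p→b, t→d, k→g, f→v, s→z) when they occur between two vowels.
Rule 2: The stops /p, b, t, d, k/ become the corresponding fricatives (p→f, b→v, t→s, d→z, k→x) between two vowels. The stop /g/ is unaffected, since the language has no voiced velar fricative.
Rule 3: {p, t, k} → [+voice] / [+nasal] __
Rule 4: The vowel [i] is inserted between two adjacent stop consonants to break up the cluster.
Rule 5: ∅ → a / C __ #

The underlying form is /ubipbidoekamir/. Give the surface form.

uvipibizoegamira

Rule 1 (intervocalic voicing): /k/ is a voiceless obstruent between vowels /e/ and /a/, so it voices to [g]. /ubipbidoekamir/ → ubipbidoegamir.
Rule 2 (intervocalic spirantization): /b/ is a stop between vowels /u/ and /i/, so it spirantizes to the fricative [v]. /d/ is a stop between vowels /i/ and /o/, so it spirantizes to the fricative [z]. /ubipbidoegamir/ → uvipbizoegamir.
Rule 3 (post-nasal voicing): no segment meets the environment; /uvipbizoegamir/ is unchanged.
Rule 4 (stop-cluster i-epenthesis): /p/ and /b/ form a stop–stop cluster, so [i] is inserted between them. /uvipbizoegamir/ → uvipibizoegamir.
Rule 5 (final a-epenthesis): the form ends in the consonant /r/, so [a] is inserted word-finally. /uvipibizoegamir/ → uvipibizoegamira.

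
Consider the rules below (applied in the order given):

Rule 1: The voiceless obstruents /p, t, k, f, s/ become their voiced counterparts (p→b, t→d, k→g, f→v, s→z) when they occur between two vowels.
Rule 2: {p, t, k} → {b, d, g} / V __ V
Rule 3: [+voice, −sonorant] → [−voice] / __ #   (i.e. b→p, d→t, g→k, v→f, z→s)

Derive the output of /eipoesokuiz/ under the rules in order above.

eiboezoguis

Rule 1 (intervocalic voicing): /p/ is a voiceless obstruent between vowels /i/ and /o/, so it voices to [b]. /s/ is a voiceless obstruent between vowels /e/ and /o/, so it voices to [z]. /k/ is a voiceless obstruent between vowels /o/ and /u/, so it voices to [g]. /eipoesokuiz/ → eiboezoguiz.
Rule 2 (intervocalic voicing): no segment meets the environment; /eiboezoguiz/ is unchanged.
Rule 3 (final devoicing): /z/ is a voiced obstruent in word-final position, so it devoices to [s]. /eiboezoguiz/ → eiboezoguis.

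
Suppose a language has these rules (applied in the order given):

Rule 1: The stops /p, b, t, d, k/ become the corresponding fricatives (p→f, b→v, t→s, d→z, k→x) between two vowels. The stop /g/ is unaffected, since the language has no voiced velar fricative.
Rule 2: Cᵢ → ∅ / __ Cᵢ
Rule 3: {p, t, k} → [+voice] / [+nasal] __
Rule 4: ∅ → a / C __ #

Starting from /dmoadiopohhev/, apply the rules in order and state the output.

dmoaziofoheva

Rule 1 (intervocalic spirantization): /d/ is a stop between vowels /a/ and /i/, so it spirantizes to the fricative [z]. /p/ is a stop between vowels /o/ and /o/, so it spirantizes to the fricative [f]. /dmoadiopohhev/ → dmoaziofohhev.
Rule 2 (degemination): /hh/ is a geminate; the first /h/ deletes. /dmoaziofohhev/ → dmoaziofohev.
Rule 3 (post-nasal voicing): no segment meets the environment; /dmoaziofohev/ is unchanged.
Rule 4 (final a-epenthesis): the form ends in the consonant /v/, so [a] is inserted word-finally. /dmoaziofohev/ → dmoaziofoheva.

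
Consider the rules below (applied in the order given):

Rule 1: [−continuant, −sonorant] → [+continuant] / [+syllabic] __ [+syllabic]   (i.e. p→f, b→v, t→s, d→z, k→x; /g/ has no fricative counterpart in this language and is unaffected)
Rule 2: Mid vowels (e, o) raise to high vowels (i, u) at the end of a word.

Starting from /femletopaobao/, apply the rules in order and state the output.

Rule 1 (intervocalic spirantization): /t/ is a stop between vowels /e/ and /o/, so it spirantizes to the fricative [s]. /p/ is a stop between vowels /o/ and /a/, so it spirantizes to the fricative [f]. /b/ is a stop between vowels /o/ and /a/, so it spirantizes to the fricative [v]. /femletopaobao/ → femlesofaovao.
Rule 2 (final vowel raising): /o/ is a mid vowel in word-final position, so it raises to [u]. /femlesofaovao/ → femlesofaovau.

femlesofaovau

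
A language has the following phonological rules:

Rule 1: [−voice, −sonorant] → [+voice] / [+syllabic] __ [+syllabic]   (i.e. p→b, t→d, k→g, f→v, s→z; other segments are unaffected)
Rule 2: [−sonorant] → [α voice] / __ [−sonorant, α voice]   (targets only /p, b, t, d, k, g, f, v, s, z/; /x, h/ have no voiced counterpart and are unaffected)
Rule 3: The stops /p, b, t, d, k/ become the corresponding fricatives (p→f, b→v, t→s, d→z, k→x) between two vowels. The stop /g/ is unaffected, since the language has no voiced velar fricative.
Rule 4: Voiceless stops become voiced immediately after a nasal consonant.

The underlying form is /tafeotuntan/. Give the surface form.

taveozundan

Rule 1 (intervocalic voicing): /f/ is a voiceless obstruent between vowels /a/ and /e/, so it voices to [v]. /t/ is a voiceless obstruent between vowels /o/ and /u/, so it voices to [d]. /tafeotuntan/ → taveoduntan.
Rule 2 (regressive voicing assimilation): no segment meets the environment; /taveoduntan/ is unchanged.
Rule 3 (intervocalic spirantization): /d/ is a stop between vowels /o/ and /u/, so it spirantizes to the fricative [z]. /taveoduntan/ → taveozuntan.
Rule 4 (post-nasal voicing): /t/ is a voiceless stop immediately after the nasal /n/, so it voices to [d]. /taveozuntan/ → taveozundan.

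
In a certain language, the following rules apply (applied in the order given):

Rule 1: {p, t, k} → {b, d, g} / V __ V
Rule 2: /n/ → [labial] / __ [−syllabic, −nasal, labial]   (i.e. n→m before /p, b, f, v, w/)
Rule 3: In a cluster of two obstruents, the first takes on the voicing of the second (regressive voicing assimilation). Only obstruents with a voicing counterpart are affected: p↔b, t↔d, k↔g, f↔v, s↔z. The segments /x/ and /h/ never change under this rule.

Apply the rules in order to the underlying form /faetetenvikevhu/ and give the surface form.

faededemvigefhu

Rule 1 (intervocalic voicing): /t/ is a voiceless stop between vowels /e/ and /e/, so it voices to [d]. /t/ is a voiceless stop between vowels /e/ and /e/, so it voices to [d]. /k/ is a voiceless stop between vowels /i/ and /e/, so it voices to [g]. /faetetenvikevhu/ → faededenvigevhu.
Rule 2 (nasal place assimilation): /n/ precedes the labial consonant /v/, so it assimilates in place to [m]. /faededenvigevhu/ → faededemvigevhu.
Rule 3 (regressive voicing assimilation): /v/ precedes the voiceless obstruent /h/, so it devoices to [f] by assimilation. /faededemvigevhu/ → faededemvigefhu.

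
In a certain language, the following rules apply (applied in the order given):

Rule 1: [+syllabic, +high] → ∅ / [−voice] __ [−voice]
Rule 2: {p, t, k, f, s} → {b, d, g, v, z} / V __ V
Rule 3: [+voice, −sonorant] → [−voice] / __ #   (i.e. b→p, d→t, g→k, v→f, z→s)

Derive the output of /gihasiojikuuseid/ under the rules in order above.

gihaziojiguuzeit

Rule 1 (high vowel syncope): no segment meets the environment; /gihasiojikuuseid/ is unchanged.
Rule 2 (intervocalic voicing): /s/ is a voiceless obstruent between vowels /a/ and /i/, so it voices to [z]. /k/ is a voiceless obstruent between vowels /i/ and /u/, so it voices to [g]. /s/ is a voiceless obstruent between vowels /u/ and /e/, so it voices to [z]. /gihasiojikuuseid/ → gihaziojiguuzeid.
Rule 3 (final devoicing): /d/ is a voiced obstruent in word-final position, so it devoices to [t]. /gihaziojiguuzeid/ → gihaziojiguuzeit.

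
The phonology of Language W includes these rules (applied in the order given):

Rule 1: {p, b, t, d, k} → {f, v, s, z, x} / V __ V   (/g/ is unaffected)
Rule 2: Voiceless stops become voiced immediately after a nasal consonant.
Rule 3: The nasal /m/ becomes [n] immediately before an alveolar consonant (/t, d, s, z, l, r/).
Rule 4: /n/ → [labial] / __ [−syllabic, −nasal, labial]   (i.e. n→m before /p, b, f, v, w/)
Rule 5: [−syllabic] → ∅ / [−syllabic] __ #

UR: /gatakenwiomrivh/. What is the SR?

gasaxemwionriv

Rule 1 (intervocalic spirantization): /t/ is a stop between vowels /a/ and /a/, so it spirantizes to the fricative [s]. /k/ is a stop between vowels /a/ and /e/, so it spirantizes to the fricative [x]. /gatakenwiomrivh/ → gasaxenwiomrivh.
Rule 2 (post-nasal voicing): no segment meets the environment; /gasaxenwiomrivh/ is unchanged.
Rule 3 (nasal place assimilation): /m/ precedes the alveolar consonant /r/, so it assimilates in place to [n]. /gasaxenwiomrivh/ → gasaxenwionrivh.
Rule 4 (nasal place assimilation): /n/ precedes the labial consonant /w/, so it assimilates in place to [m]. /gasaxenwionrivh/ → gasaxemwionrivh.
Rule 5 (final cluster simplification): /h/ is the second consonant of a word-final cluster /vh/, so it deletes. /gasaxemwionrivh/ → gasaxemwionriv.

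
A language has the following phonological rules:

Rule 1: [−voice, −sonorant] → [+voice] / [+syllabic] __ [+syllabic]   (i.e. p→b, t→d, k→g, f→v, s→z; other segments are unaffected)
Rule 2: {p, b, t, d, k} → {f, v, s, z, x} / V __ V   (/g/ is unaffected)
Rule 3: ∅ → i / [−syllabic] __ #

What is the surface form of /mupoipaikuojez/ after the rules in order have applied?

muvoivaiguojezi

Rule 1 (intervocalic voicing): /p/ is a voiceless obstruent between vowels /u/ and /o/, so it voices to [b]. /p/ is a voiceless obstruent between vowels /i/ and /a/, so it voices to [b]. /k/ is a voiceless obstruent between vowels /i/ and /u/, so it voices to [g]. /mupoipaikuojez/ → muboibaiguojez.
Rule 2 (intervocalic spirantization): /b/ is a stop between vowels /u/ and /o/, so it spirantizes to the fricative [v]. /b/ is a stop between vowels /i/ and /a/, so it spirantizes to the fricative [v]. /muboibaiguojez/ → muvoivaiguojez.
Rule 3 (final i-epenthesis): the form ends in the consonant /z/, so [i] is inserted word-finally. /muvoivaiguojez/ → muvoivaiguojezi.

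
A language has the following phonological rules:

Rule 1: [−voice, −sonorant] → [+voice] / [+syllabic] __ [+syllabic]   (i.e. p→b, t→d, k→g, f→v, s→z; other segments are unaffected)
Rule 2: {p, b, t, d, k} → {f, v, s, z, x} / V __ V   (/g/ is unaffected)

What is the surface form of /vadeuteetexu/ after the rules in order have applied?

vazeuzeezexu

Rule 1 (intervocalic voicing): /t/ is a voiceless obstruent between vowels /u/ and /e/, so it voices to [d]. /t/ is a voiceless obstruent between vowels /e/ and /e/, so it voices to [d]. /vadeuteetexu/ → vadeudeedexu.
Rule 2 (intervocalic spirantization): /d/ is a stop between vowels /a/ and /e/, so it spirantizes to the fricative [z]. /d/ is a stop between vowels /u/ and /e/, so it spirantizes to the fricative [z]. /d/ is a stop between vowels /e/ and /e/, so it spirantizes to the fricative [z]. /vadeudeedexu/ → vazeuzeezexu.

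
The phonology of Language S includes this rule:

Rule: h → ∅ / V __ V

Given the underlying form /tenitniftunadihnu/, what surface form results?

tenitniftunadihnu

No segment of /tenitniftunadihnu/ meets the structural description of the rule, so the form surfaces unchanged.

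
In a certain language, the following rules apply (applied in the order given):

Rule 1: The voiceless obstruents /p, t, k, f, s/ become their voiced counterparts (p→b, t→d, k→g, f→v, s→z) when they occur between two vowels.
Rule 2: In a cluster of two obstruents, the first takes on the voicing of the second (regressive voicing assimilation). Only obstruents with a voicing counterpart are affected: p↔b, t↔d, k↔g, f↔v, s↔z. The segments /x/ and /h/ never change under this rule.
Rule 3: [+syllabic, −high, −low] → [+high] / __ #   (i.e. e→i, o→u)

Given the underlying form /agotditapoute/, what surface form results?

agoddidaboudi

Rule 1 (intervocalic voicing): /t/ is a voiceless obstruent between vowels /i/ and /a/, so it voices to [d]. /p/ is a voiceless obstruent between vowels /a/ and /o/, so it voices to [b]. /t/ is a voiceless obstruent between vowels /u/ and /e/, so it voices to [d]. /agotditapoute/ → agotdidaboude.
Rule 2 (regressive voicing assimilation): /t/ precedes the voiced obstruent /d/, so it voices to [d] by assimilation. /agotdidaboude/ → agoddidaboude.
Rule 3 (final vowel raising): /e/ is a mid vowel in word-final position, so it raises to [i]. /agoddidaboude/ → agoddidaboudi.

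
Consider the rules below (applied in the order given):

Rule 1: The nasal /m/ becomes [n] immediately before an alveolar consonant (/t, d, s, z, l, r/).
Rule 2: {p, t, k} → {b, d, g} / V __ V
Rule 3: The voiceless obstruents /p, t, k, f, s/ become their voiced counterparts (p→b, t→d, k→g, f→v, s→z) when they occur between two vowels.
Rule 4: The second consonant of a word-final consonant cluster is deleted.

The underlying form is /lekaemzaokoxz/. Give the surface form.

legaenzaogox

Rule 1 (nasal place assimilation): /m/ precedes the alveolar consonant /z/, so it assimilates in place to [n]. /lekaemzaokoxz/ → lekaenzaokoxz.
Rule 2 (intervocalic voicing): /k/ is a voiceless stop between vowels /e/ and /a/, so it voices to [g]. /k/ is a voiceless stop between vowels /o/ and /o/, so it voices to [g]. /lekaenzaokoxz/ → legaenzaogoxz.
Rule 3 (intervocalic voicing): no segment meets the environment; /legaenzaogoxz/ is unchanged.
Rule 4 (final cluster simplification): /z/ is the second consonant of a word-final cluster /xz/, so it deletes. /legaenzaogoxz/ → legaenzaogox.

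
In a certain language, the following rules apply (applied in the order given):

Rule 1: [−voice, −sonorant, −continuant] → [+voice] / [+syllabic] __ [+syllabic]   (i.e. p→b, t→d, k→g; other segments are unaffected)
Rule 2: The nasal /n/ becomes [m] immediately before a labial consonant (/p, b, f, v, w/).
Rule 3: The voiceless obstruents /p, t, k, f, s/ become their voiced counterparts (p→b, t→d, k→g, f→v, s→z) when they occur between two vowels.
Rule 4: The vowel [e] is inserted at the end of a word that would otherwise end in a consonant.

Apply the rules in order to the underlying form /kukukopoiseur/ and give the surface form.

Rule 1 (intervocalic voicing): /k/ is a voiceless stop between vowels /u/ and /u/, so it voices to [g]. /k/ is a voiceless stop between vowels /u/ and /o/, so it voices to [g]. /p/ is a voiceless stop between vowels /o/ and /o/, so it voices to [b]. /kukukopoiseur/ → kugugoboiseur.
Rule 2 (nasal place assimilation): no segment meets the environment; /kugugoboiseur/ is unchanged.
Rule 3 (intervocalic voicing): /s/ is a voiceless obstruent between vowels /i/ and /e/, so it voices to [z]. /kugugoboiseur/ → kugugoboizeur.
Rule 4 (final e-epenthesis): the form ends in the consonant /r/, so [e] is inserted word-finally. /kugugoboizeur/ → kugugoboizeure.

kugugoboizeure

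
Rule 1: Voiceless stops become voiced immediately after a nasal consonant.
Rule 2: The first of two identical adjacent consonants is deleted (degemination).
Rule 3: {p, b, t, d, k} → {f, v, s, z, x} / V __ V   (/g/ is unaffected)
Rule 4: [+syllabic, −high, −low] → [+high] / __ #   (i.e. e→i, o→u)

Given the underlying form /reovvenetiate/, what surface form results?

Rule 1 (post-nasal voicing): no segment meets the environment; /reovvenetiate/ is unchanged.
Rule 2 (degemination): /vv/ is a geminate; the first /v/ deletes. /reovvenetiate/ → reovenetiate.
Rule 3 (intervocalic spirantization): /t/ is a stop between vowels /e/ and /i/, so it spirantizes to the fricative [s]. /t/ is a stop between vowels /a/ and /e/, so it spirantizes to the fricative [s]. /reovenetiate/ → reovenesiase.
Rule 4 (final vowel raising): /e/ is a mid vowel in word-final position, so it raises to [i]. /reovenesiase/ → reovenesiasi.

reovenesiasi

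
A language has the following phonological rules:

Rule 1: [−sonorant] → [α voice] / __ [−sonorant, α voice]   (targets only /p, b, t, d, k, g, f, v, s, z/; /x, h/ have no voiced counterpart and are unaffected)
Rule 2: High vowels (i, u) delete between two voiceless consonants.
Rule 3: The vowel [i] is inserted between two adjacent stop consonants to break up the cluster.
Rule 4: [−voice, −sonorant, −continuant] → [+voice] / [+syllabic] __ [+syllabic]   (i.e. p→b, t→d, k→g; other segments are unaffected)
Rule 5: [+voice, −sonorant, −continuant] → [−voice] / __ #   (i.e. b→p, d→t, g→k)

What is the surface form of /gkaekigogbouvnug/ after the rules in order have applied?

kigaegigogibouvnuk

Rule 1 (regressive voicing assimilation): /g/ precedes the voiceless obstruent /k/, so it devoices to [k] by assimilation. /gkaekigogbouvnug/ → kkaekigogbouvnug.
Rule 2 (high vowel syncope): no segment meets the environment; /kkaekigogbouvnug/ is unchanged.
Rule 3 (stop-cluster i-epenthesis): /k/ and /k/ form a stop–stop cluster, so [i] is inserted between them. /g/ and /b/ form a stop–stop cluster, so [i] is inserted between them. /kkaekigogbouvnug/ → kikaekigogibouvnug.
Rule 4 (intervocalic voicing): /k/ is a voiceless stop between vowels /i/ and /a/, so it voices to [g]. /k/ is a voiceless stop between vowels /e/ and /i/, so it voices to [g]. /kikaekigogibouvnug/ → kigaegigogibouvnug.
Rule 5 (final devoicing): /g/ is a voiced stop in word-final position, so it devoices to [k]. /kigaegigogibouvnug/ → kigaegigogibouvnuk.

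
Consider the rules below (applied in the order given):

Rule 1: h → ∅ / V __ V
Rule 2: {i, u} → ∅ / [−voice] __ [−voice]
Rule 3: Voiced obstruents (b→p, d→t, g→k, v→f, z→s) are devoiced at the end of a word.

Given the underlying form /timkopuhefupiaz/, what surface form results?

timkopuefpias

Rule 1 (intervocalic h-deletion): /h/ occurs between vowels /u/ and /e/, so it deletes. /timkopuhefupiaz/ → timkopuefupiaz.
Rule 2 (high vowel syncope): /u/ is a high vowel flanked by voiceless consonants /f/ and /p/, so it deletes. /timkopuefupiaz/ → timkopuefpiaz.
Rule 3 (final devoicing): /z/ is a voiced obstruent in word-final position, so it devoices to [s]. /timkopuefpiaz/ → timkopuefpias.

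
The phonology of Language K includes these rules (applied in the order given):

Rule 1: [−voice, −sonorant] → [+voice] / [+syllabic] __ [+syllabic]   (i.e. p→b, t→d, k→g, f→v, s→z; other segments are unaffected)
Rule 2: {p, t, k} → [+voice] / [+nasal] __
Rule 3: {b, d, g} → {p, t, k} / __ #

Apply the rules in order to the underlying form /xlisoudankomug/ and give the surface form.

Rule 1 (intervocalic voicing): /s/ is a voiceless obstruent between vowels /i/ and /o/, so it voices to [z]. /xlisoudankomug/ → xlizoudankomug.
Rule 2 (post-nasal voicing): /k/ is a voiceless stop immediately after the nasal /n/, so it voices to [g]. /xlizoudankomug/ → xlizoudangomug.
Rule 3 (final devoicing): /g/ is a voiced stop in word-final position, so it devoices to [k]. /xlizoudangomug/ → xlizoudangomuk.

xlizoudangomuk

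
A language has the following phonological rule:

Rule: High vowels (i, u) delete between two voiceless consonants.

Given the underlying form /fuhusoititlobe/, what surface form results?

fhsoittlobe

/u/ is a high vowel flanked by voiceless consonants /f/ and /h/, so it deletes.
/u/ is a high vowel flanked by voiceless consonants /h/ and /s/, so it deletes.
/i/ is a high vowel flanked by voiceless consonants /t/ and /t/, so it deletes.
The other instance of /i/ does not occur in the required environment and remains unchanged.
Surface form: [fhsoittlobe].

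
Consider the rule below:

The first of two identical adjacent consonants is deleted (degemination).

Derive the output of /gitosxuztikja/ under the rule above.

No segment of /gitosxuztikja/ meets the structural description of the rule, so the form surfaces unchanged.

gitosxuztikja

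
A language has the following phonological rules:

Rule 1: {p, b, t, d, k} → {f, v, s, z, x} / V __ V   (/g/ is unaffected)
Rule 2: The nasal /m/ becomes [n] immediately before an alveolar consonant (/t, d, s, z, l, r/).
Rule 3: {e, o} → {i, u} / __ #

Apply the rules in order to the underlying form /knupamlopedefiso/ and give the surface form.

knufanlofezefisu

Rule 1 (intervocalic spirantization): /p/ is a stop between vowels /u/ and /a/, so it spirantizes to the fricative [f]. /p/ is a stop between vowels /o/ and /e/, so it spirantizes to the fricative [f]. /d/ is a stop between vowels /e/ and /e/, so it spirantizes to the fricative [z]. /knupamlopedefiso/ → knufamlofezefiso.
Rule 2 (nasal place assimilation): /m/ precedes the alveolar consonant /l/, so it assimilates in place to [n]. /knufamlofezefiso/ → knufanlofezefiso.
Rule 3 (final vowel raising): /o/ is a mid vowel in word-final position, so it raises to [u]. /knufanlofezefiso/ → knufanlofezefisu.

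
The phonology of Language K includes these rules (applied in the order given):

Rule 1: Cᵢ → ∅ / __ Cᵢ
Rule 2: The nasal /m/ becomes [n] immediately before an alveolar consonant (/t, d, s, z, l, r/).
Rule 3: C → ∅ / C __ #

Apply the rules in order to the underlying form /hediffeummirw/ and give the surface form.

Rule 1 (degemination): /ff/ is a geminate; the first /f/ deletes. /mm/ is a geminate; the first /m/ deletes. /hediffeummirw/ → hedifeumirw.
Rule 2 (nasal place assimilation): no segment meets the environment; /hedifeumirw/ is unchanged.
Rule 3 (final cluster simplification): /w/ is the second consonant of a word-final cluster /rw/, so it deletes. /hedifeumirw/ → hedifeumir.

hedifeumir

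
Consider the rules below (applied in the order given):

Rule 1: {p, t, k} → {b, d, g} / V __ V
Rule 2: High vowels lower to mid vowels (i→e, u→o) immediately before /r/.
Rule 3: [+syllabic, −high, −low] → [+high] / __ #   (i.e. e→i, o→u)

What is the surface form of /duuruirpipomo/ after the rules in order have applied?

duoruerpibomu

Rule 1 (intervocalic voicing): /p/ is a voiceless stop between vowels /i/ and /o/, so it voices to [b]. /duuruirpipomo/ → duuruirpibomo.
Rule 2 (pre-rhotic lowering): /u/ is a high vowel immediately before /r/, so it lowers to [o]. /i/ is a high vowel immediately before /r/, so it lowers to [e]. /duuruirpibomo/ → duoruerpibomo.
Rule 3 (final vowel raising): /o/ is a mid vowel in word-final position, so it raises to [u]. /duoruerpibomo/ → duoruerpibomu.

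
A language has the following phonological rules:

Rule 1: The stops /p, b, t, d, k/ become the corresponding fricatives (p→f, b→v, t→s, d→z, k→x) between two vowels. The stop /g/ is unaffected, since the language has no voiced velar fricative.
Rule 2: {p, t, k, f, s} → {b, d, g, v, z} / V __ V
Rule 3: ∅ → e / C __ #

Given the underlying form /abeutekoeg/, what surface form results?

aveuzexoege

Rule 1 (intervocalic spirantization): /b/ is a stop between vowels /a/ and /e/, so it spirantizes to the fricative [v]. /t/ is a stop between vowels /u/ and /e/, so it spirantizes to the fricative [s]. /k/ is a stop between vowels /e/ and /o/, so it spirantizes to the fricative [x]. /abeutekoeg/ → aveusexoeg.
Rule 2 (intervocalic voicing): /s/ is a voiceless obstruent between vowels /u/ and /e/, so it voices to [z]. /aveusexoeg/ → aveuzexoeg.
Rule 3 (final e-epenthesis): the form ends in the consonant /g/, so [e] is inserted word-finally. /aveuzexoeg/ → aveuzexoege.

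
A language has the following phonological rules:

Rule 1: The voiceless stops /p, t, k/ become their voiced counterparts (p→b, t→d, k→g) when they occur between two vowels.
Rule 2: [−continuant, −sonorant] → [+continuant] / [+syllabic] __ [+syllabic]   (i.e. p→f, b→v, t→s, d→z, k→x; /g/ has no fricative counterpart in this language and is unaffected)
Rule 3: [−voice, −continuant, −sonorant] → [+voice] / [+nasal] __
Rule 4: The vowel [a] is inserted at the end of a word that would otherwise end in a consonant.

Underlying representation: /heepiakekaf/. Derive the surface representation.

Rule 1 (intervocalic voicing): /p/ is a voiceless stop between vowels /e/ and /i/, so it voices to [b]. /k/ is a voiceless stop between vowels /a/ and /e/, so it voices to [g]. /k/ is a voiceless stop between vowels /e/ and /a/, so it voices to [g]. /heepiakekaf/ → heebiagegaf.
Rule 2 (intervocalic spirantization): /b/ is a stop between vowels /e/ and /i/, so it spirantizes to the fricative [v]. /heebiagegaf/ → heeviagegaf.
Rule 3 (post-nasal voicing): no segment meets the environment; /heeviagegaf/ is unchanged.
Rule 4 (final a-epenthesis): the form ends in the consonant /f/, so [a] is inserted word-finally. /heeviagegaf/ → heeviagegafa.

heeviagegafa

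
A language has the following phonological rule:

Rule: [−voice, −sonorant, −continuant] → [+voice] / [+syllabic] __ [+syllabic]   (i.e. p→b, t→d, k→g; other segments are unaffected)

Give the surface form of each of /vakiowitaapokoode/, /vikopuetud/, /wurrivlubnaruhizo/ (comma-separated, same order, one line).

/vakiowitaapokoode/: /k/ is a voiceless stop between vowels /a/ and /i/, so it voices to [g]. /t/ is a voiceless stop between vowels /i/ and /a/, so it voices to [d]. /p/ is a voiceless stop between vowels /a/ and /o/, so it voices to [b]. /k/ is a voiceless stop between vowels /o/ and /o/, so it voices to [g]. → [vagiowidaabogoode].
/vikopuetud/: /k/ is a voiceless stop between vowels /i/ and /o/, so it voices to [g]. /p/ is a voiceless stop between vowels /o/ and /u/, so it voices to [b]. /t/ is a voiceless stop between vowels /e/ and /u/, so it voices to [d]. → [vigobuedud].
/wurrivlubnaruhizo/: the rule's environment is not met; surfaces unchanged as [wurrivlubnaruhizo].

vagiowidaabogoode, vigobuedud, wurrivlubnaruhizo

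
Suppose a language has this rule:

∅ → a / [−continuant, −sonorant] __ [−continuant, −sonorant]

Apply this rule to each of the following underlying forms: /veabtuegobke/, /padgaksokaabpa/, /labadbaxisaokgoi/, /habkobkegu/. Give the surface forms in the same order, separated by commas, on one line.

veabatuegobake, padagaksokaabapa, labadabaxisaokagoi, habakobakegu

/veabtuegobke/: /b/ and /t/ form a stop–stop cluster, so [a] is inserted between them. /b/ and /k/ form a stop–stop cluster, so [a] is inserted between them. → [veabatuegobake].
/padgaksokaabpa/: /d/ and /g/ form a stop–stop cluster, so [a] is inserted between them. /b/ and /p/ form a stop–stop cluster, so [a] is inserted between them. → [padagaksokaabapa].
/labadbaxisaokgoi/: /d/ and /b/ form a stop–stop cluster, so [a] is inserted between them. /k/ and /g/ form a stop–stop cluster, so [a] is inserted between them. → [labadabaxisaokagoi].
/habkobkegu/: /b/ and /k/ form a stop–stop cluster, so [a] is inserted between them. /b/ and /k/ form a stop–stop cluster, so [a] is inserted between them. → [habakobakegu].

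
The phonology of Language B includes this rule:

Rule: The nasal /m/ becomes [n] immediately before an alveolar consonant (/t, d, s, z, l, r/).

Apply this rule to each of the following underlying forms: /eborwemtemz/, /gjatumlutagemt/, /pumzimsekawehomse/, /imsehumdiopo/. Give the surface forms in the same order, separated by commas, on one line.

/eborwemtemz/: /m/ precedes the alveolar consonant /t/, so it assimilates in place to [n]. /m/ precedes the alveolar consonant /z/, so it assimilates in place to [n]. → [eborwentenz].
/gjatumlutagemt/: /m/ precedes the alveolar consonant /l/, so it assimilates in place to [n]. /m/ precedes the alveolar consonant /t/, so it assimilates in place to [n]. → [gjatunlutagent].
/pumzimsekawehomse/: /m/ precedes the alveolar consonant /z/, so it assimilates in place to [n]. /m/ precedes the alveolar consonant /s/, so it assimilates in place to [n]. /m/ precedes the alveolar consonant /s/, so it assimilates in place to [n]. → [punzinsekawehonse].
/imsehumdiopo/: /m/ precedes the alveolar consonant /s/, so it assimilates in place to [n]. /m/ precedes the alveolar consonant /d/, so it assimilates in place to [n]. → [insehundiopo].

eborwentenz, gjatunlutagent, punzinsekawehonse, insehundiopo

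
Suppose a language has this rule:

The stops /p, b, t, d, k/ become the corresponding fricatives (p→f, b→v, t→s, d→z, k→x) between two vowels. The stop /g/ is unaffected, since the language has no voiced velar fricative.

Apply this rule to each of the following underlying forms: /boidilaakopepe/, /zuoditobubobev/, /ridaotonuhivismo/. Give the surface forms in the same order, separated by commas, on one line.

/boidilaakopepe/: /d/ is a stop between vowels /i/ and /i/, so it spirantizes to the fricative [z]. /k/ is a stop between vowels /a/ and /o/, so it spirantizes to the fricative [x]. /p/ is a stop between vowels /o/ and /e/, so it spirantizes to the fricative [f]. /p/ is a stop between vowels /e/ and /e/, so it spirantizes to the fricative [f]. → [boizilaaxofefe].
/zuoditobubobev/: /d/ is a stop between vowels /o/ and /i/, so it spirantizes to the fricative [z]. /t/ is a stop between vowels /i/ and /o/, so it spirantizes to the fricative [s]. /b/ is a stop between vowels /o/ and /u/, so it spirantizes to the fricative [v]. /b/ is a stop between vowels /u/ and /o/, so it spirantizes to the fricative [v]. /b/ is a stop between vowels /o/ and /e/, so it spirantizes to the fricative [v]. → [zuozisovuvovev].
/ridaotonuhivismo/: /d/ is a stop between vowels /i/ and /a/, so it spirantizes to the fricative [z]. /t/ is a stop between vowels /o/ and /o/, so it spirantizes to the fricative [s]. → [rizaosonuhivismo].

boizilaaxofefe, zuozisovuvovev, rizaosonuhivismo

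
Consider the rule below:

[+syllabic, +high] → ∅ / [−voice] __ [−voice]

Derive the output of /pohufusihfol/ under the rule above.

/u/ is a high vowel flanked by voiceless consonants /h/ and /f/, so it deletes.
/u/ is a high vowel flanked by voiceless consonants /f/ and /s/, so it deletes.
/i/ is a high vowel flanked by voiceless consonants /s/ and /h/, so it deletes.
Surface form: [pohfshfol].

pohfshfol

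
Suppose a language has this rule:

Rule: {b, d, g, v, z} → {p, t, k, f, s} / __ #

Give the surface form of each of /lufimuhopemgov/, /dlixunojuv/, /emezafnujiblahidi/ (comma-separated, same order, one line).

lufimuhopemgof, dlixunojuf, emezafnujiblahidi

/lufimuhopemgov/: /v/ is a voiced obstruent in word-final position, so it devoices to [f]. → [lufimuhopemgof].
/dlixunojuv/: /v/ is a voiced obstruent in word-final position, so it devoices to [f]. → [dlixunojuf].
/emezafnujiblahidi/: the rule's environment is not met; surfaces unchanged as [emezafnujiblahidi].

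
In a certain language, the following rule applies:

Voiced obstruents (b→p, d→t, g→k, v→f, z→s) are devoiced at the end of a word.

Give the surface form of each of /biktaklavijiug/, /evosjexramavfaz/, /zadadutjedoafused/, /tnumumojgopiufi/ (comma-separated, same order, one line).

/biktaklavijiug/: /g/ is a voiced obstruent in word-final position, so it devoices to [k]. → [biktaklavijiuk].
/evosjexramavfaz/: /z/ is a voiced obstruent in word-final position, so it devoices to [s]. → [evosjexramavfas].
/zadadutjedoafused/: /d/ is a voiced obstruent in word-final position, so it devoices to [t]. → [zadadutjedoafuset].
/tnumumojgopiufi/: the rule's environment is not met; surfaces unchanged as [tnumumojgopiufi].

biktaklavijiuk, evosjexramavfas, zadadutjedoafuset, tnumumojgopiufi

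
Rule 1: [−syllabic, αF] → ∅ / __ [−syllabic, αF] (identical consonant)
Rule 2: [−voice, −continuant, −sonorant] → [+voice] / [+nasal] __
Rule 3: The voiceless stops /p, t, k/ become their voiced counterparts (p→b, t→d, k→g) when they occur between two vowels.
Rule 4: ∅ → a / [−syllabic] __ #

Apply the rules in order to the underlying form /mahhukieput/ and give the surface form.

mahugiebuta

Rule 1 (degemination): /hh/ is a geminate; the first /h/ deletes. /mahhukieput/ → mahukieput.
Rule 2 (post-nasal voicing): no segment meets the environment; /mahukieput/ is unchanged.
Rule 3 (intervocalic voicing): /k/ is a voiceless stop between vowels /u/ and /i/, so it voices to [g]. /p/ is a voiceless stop between vowels /e/ and /u/, so it voices to [b]. /mahukieput/ → mahugiebut.
Rule 4 (final a-epenthesis): the form ends in the consonant /t/, so [a] is inserted word-finally. /mahugiebut/ → mahugiebuta.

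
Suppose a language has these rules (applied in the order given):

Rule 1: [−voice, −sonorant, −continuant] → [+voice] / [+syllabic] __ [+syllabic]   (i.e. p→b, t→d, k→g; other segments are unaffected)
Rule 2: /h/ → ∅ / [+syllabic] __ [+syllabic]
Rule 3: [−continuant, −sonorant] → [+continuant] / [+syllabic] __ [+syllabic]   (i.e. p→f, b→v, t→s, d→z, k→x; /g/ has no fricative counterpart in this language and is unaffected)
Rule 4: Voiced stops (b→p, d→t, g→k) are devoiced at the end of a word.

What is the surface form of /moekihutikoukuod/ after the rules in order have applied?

moegiuzigouguot

Rule 1 (intervocalic voicing): /k/ is a voiceless stop between vowels /e/ and /i/, so it voices to [g]. /t/ is a voiceless stop between vowels /u/ and /i/, so it voices to [d]. /k/ is a voiceless stop between vowels /i/ and /o/, so it voices to [g]. /k/ is a voiceless stop between vowels /u/ and /u/, so it voices to [g]. /moekihutikoukuod/ → moegihudigouguod.
Rule 2 (intervocalic h-deletion): /h/ occurs between vowels /i/ and /u/, so it deletes. /moegihudigouguod/ → moegiudigouguod.
Rule 3 (intervocalic spirantization): /d/ is a stop between vowels /u/ and /i/, so it spirantizes to the fricative [z]. /moegiudigouguod/ → moegiuzigouguod.
Rule 4 (final devoicing): /d/ is a voiced stop in word-final position, so it devoices to [t]. /moegiuzigouguod/ → moegiuzigouguot.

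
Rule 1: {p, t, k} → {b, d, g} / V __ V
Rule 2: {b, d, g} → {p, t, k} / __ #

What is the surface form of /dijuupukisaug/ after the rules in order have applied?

dijuubugisauk

Rule 1 (intervocalic voicing): /p/ is a voiceless stop between vowels /u/ and /u/, so it voices to [b]. /k/ is a voiceless stop between vowels /u/ and /i/, so it voices to [g]. /dijuupukisaug/ → dijuubugisaug.
Rule 2 (final devoicing): /g/ is a voiced stop in word-final position, so it devoices to [k]. /dijuubugisaug/ → dijuubugisauk.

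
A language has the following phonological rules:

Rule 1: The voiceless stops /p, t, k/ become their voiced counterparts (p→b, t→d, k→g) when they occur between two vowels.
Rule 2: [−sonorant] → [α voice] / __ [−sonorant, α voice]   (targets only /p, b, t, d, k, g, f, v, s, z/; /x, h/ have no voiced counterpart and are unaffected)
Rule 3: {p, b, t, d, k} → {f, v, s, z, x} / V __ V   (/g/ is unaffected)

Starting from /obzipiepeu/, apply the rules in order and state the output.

obzivieveu

Rule 1 (intervocalic voicing): /p/ is a voiceless stop between vowels /i/ and /i/, so it voices to [b]. /p/ is a voiceless stop between vowels /e/ and /e/, so it voices to [b]. /obzipiepeu/ → obzibiebeu.
Rule 2 (regressive voicing assimilation): no segment meets the environment; /obzibiebeu/ is unchanged.
Rule 3 (intervocalic spirantization): /b/ is a stop between vowels /i/ and /i/, so it spirantizes to the fricative [v]. /b/ is a stop between vowels /e/ and /e/, so it spirantizes to the fricative [v]. /obzibiebeu/ → obzivieveu.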